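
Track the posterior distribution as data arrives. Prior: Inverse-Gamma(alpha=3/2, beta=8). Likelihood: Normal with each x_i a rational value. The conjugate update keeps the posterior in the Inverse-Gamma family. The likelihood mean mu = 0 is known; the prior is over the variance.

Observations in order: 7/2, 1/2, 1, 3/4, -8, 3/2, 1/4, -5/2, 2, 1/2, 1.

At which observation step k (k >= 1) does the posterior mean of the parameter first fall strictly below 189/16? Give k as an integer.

obs 1: x=7/2 → posterior Inverse-Gamma(2, 113/8)
obs 2: x=1/2 → posterior Inverse-Gamma(5/2, 57/4)
obs 3: x=1 → posterior Inverse-Gamma(3, 59/4)
obs 4: x=3/4 → posterior Inverse-Gamma(7/2, 481/32)
obs 5: x=-8 → posterior Inverse-Gamma(4, 1505/32)
obs 6: x=3/2 → posterior Inverse-Gamma(9/2, 1541/32)
obs 7: x=1/4 → posterior Inverse-Gamma(5, 771/16)
obs 8: x=-5/2 → posterior Inverse-Gamma(11/2, 821/16)
obs 9: x=2 → posterior Inverse-Gamma(6, 853/16)
obs 10: x=1/2 → posterior Inverse-Gamma(13/2, 855/16)
obs 11: x=1 → posterior Inverse-Gamma(7, 863/16)

k = 2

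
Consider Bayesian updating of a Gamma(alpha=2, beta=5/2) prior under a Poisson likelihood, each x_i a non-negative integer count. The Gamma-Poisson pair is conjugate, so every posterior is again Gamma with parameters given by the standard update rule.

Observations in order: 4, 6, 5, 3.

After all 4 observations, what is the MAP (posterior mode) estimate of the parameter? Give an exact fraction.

obs 1: x=4 → posterior Gamma(6, 7/2)
obs 2: x=6 → posterior Gamma(12, 9/2)
obs 3: x=5 → posterior Gamma(17, 11/2)
obs 4: x=3 → posterior Gamma(20, 13/2)

38/13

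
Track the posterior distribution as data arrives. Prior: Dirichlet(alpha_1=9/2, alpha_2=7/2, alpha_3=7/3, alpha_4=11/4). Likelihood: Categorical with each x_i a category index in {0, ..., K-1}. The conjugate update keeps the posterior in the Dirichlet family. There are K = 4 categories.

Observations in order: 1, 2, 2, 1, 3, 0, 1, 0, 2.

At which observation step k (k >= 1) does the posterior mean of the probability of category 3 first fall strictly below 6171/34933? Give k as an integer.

obs 1: x=1 → posterior Dirichlet(9/2, 9/2, 7/3, 11/4)
obs 2: x=2 → posterior Dirichlet(9/2, 9/2, 10/3, 11/4)
obs 3: x=2 → posterior Dirichlet(9/2, 9/2, 13/3, 11/4)
obs 4: x=1 → posterior Dirichlet(9/2, 11/2, 13/3, 11/4)
obs 5: x=3 → posterior Dirichlet(9/2, 11/2, 13/3, 15/4)
obs 6: x=0 → posterior Dirichlet(11/2, 11/2, 13/3, 15/4)
obs 7: x=1 → posterior Dirichlet(11/2, 13/2, 13/3, 15/4)
obs 8: x=0 → posterior Dirichlet(13/2, 13/2, 13/3, 15/4)
obs 9: x=2 → posterior Dirichlet(13/2, 13/2, 16/3, 15/4)

k = 3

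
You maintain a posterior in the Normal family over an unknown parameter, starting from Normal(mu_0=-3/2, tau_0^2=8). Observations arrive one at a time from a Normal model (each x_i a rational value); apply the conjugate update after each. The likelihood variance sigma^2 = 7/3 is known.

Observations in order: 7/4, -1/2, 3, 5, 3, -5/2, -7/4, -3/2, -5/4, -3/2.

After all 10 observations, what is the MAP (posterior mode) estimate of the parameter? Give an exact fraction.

obs 1: x=7/4 → posterior Normal(63/62, 56/31)
obs 2: x=-1/2 → posterior Normal(39/110, 56/55)
obs 3: x=3 → posterior Normal(183/158, 56/79)
obs 4: x=5 → posterior Normal(423/206, 56/103)
obs 5: x=3 → posterior Normal(567/254, 56/127)
obs 6: x=-5/2 → posterior Normal(447/302, 56/151)
obs 7: x=-7/4 → posterior Normal(363/350, 8/25)
obs 8: x=-3/2 → posterior Normal(291/398, 56/199)
obs 9: x=-5/4 → posterior Normal(231/446, 56/223)
obs 10: x=-3/2 → posterior Normal(159/494, 56/247)

159/494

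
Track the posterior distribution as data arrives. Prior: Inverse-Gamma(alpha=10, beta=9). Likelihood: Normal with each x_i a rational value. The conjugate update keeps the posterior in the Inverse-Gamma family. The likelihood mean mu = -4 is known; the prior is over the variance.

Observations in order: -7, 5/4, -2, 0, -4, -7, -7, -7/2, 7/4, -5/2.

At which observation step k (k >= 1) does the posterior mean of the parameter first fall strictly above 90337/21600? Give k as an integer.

k = 9

obs 1: x=-7 → posterior Inverse-Gamma(21/2, 27/2)
obs 2: x=5/4 → posterior Inverse-Gamma(11, 873/32)
obs 3: x=-2 → posterior Inverse-Gamma(23/2, 937/32)
obs 4: x=0 → posterior Inverse-Gamma(12, 1193/32)
obs 5: x=-4 → posterior Inverse-Gamma(25/2, 1193/32)
obs 6: x=-7 → posterior Inverse-Gamma(13, 1337/32)
obs 7: x=-7 → posterior Inverse-Gamma(27/2, 1481/32)
obs 8: x=-7/2 → posterior Inverse-Gamma(14, 1485/32)
obs 9: x=7/4 → posterior Inverse-Gamma(29/2, 1007/16)
obs 10: x=-5/2 → posterior Inverse-Gamma(15, 1025/16)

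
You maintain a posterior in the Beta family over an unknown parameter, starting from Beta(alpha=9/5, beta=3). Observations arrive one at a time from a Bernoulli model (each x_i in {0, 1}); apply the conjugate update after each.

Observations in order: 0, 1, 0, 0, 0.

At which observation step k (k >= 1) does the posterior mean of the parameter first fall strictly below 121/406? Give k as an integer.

k = 5

obs 1: x=0 → posterior Beta(9/5, 4)
obs 2: x=1 → posterior Beta(14/5, 4)
obs 3: x=0 → posterior Beta(14/5, 5)
obs 4: x=0 → posterior Beta(14/5, 6)
obs 5: x=0 → posterior Beta(14/5, 7)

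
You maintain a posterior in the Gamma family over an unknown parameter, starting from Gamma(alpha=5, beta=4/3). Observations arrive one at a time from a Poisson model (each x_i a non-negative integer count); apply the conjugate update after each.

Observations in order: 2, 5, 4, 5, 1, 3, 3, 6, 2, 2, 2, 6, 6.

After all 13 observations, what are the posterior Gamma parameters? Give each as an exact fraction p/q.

obs 1: x=2 → posterior Gamma(7, 7/3)
obs 2: x=5 → posterior Gamma(12, 10/3)
obs 3: x=4 → posterior Gamma(16, 13/3)
obs 4: x=5 → posterior Gamma(21, 16/3)
obs 5: x=1 → posterior Gamma(22, 19/3)
obs 6: x=3 → posterior Gamma(25, 22/3)
obs 7: x=3 → posterior Gamma(28, 25/3)
obs 8: x=6 → posterior Gamma(34, 28/3)
obs 9: x=2 → posterior Gamma(36, 31/3)
obs 10: x=2 → posterior Gamma(38, 34/3)
obs 11: x=2 → posterior Gamma(40, 37/3)
obs 12: x=6 → posterior Gamma(46, 40/3)
obs 13: x=6 → posterior Gamma(52, 43/3)

alpha=52, beta=43/3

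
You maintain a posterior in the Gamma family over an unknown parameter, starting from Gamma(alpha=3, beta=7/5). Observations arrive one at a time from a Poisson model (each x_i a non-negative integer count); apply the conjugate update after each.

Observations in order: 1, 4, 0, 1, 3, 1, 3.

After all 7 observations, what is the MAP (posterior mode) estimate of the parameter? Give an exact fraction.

25/14

obs 1: x=1 → posterior Gamma(4, 12/5)
obs 2: x=4 → posterior Gamma(8, 17/5)
obs 3: x=0 → posterior Gamma(8, 22/5)
obs 4: x=1 → posterior Gamma(9, 27/5)
obs 5: x=3 → posterior Gamma(12, 32/5)
obs 6: x=1 → posterior Gamma(13, 37/5)
obs 7: x=3 → posterior Gamma(16, 42/5)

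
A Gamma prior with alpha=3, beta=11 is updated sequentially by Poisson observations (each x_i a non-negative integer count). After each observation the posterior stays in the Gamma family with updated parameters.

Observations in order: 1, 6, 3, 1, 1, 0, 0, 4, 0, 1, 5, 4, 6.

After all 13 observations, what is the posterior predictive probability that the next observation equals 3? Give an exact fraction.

obs 1: x=1 → posterior Gamma(4, 12)
obs 2: x=6 → posterior Gamma(10, 13)
obs 3: x=3 → posterior Gamma(13, 14)
obs 4: x=1 → posterior Gamma(14, 15)
obs 5: x=1 → posterior Gamma(15, 16)
obs 6: x=0 → posterior Gamma(15, 17)
obs 7: x=0 → posterior Gamma(15, 18)
obs 8: x=4 → posterior Gamma(19, 19)
obs 9: x=0 → posterior Gamma(19, 20)
obs 10: x=1 → posterior Gamma(20, 21)
obs 11: x=5 → posterior Gamma(25, 22)
obs 12: x=4 → posterior Gamma(29, 23)
obs 13: x=6 → posterior Gamma(35, 24)

3153874983811010162154052295218270898305894969245696/26469779601696885595885078146238811314105987548828125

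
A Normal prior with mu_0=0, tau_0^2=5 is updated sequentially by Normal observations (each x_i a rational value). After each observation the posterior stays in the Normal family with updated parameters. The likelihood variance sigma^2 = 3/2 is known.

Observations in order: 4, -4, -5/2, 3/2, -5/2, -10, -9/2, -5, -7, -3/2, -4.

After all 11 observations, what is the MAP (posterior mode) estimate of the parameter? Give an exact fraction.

-355/113

obs 1: x=4 → posterior Normal(40/13, 15/13)
obs 2: x=-4 → posterior Normal(0, 15/23)
obs 3: x=-5/2 → posterior Normal(-25/33, 5/11)
obs 4: x=3/2 → posterior Normal(-10/43, 15/43)
obs 5: x=-5/2 → posterior Normal(-35/53, 15/53)
obs 6: x=-10 → posterior Normal(-15/7, 5/21)
obs 7: x=-9/2 → posterior Normal(-180/73, 15/73)
obs 8: x=-5 → posterior Normal(-230/83, 15/83)
obs 9: x=-7 → posterior Normal(-100/31, 5/31)
obs 10: x=-3/2 → posterior Normal(-315/103, 15/103)
obs 11: x=-4 → posterior Normal(-355/113, 15/113)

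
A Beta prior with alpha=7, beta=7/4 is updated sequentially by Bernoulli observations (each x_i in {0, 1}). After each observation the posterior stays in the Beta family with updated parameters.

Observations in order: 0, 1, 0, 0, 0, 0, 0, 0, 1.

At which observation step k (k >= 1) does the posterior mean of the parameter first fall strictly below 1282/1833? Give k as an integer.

obs 1: x=0 → posterior Beta(7, 11/4)
obs 2: x=1 → posterior Beta(8, 11/4)
obs 3: x=0 → posterior Beta(8, 15/4)
obs 4: x=0 → posterior Beta(8, 19/4)
obs 5: x=0 → posterior Beta(8, 23/4)
obs 6: x=0 → posterior Beta(8, 27/4)
obs 7: x=0 → posterior Beta(8, 31/4)
obs 8: x=0 → posterior Beta(8, 35/4)
obs 9: x=1 → posterior Beta(9, 35/4)

k = 3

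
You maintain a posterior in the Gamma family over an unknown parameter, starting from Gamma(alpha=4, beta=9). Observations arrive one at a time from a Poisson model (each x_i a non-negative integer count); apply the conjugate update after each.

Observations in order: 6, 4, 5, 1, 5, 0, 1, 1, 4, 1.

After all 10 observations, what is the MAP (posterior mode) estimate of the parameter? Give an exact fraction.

obs 1: x=6 → posterior Gamma(10, 10)
obs 2: x=4 → posterior Gamma(14, 11)
obs 3: x=5 → posterior Gamma(19, 12)
obs 4: x=1 → posterior Gamma(20, 13)
obs 5: x=5 → posterior Gamma(25, 14)
obs 6: x=0 → posterior Gamma(25, 15)
obs 7: x=1 → posterior Gamma(26, 16)
obs 8: x=1 → posterior Gamma(27, 17)
obs 9: x=4 → posterior Gamma(31, 18)
obs 10: x=1 → posterior Gamma(32, 19)

31/19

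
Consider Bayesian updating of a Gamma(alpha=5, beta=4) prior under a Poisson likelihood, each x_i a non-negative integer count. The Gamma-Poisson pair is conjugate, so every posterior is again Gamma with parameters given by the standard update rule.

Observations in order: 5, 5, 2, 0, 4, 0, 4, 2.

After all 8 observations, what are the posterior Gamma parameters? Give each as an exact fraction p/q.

alpha=27, beta=12

obs 1: x=5 → posterior Gamma(10, 5)
obs 2: x=5 → posterior Gamma(15, 6)
obs 3: x=2 → posterior Gamma(17, 7)
obs 4: x=0 → posterior Gamma(17, 8)
obs 5: x=4 → posterior Gamma(21, 9)
obs 6: x=0 → posterior Gamma(21, 10)
obs 7: x=4 → posterior Gamma(25, 11)
obs 8: x=2 → posterior Gamma(27, 12)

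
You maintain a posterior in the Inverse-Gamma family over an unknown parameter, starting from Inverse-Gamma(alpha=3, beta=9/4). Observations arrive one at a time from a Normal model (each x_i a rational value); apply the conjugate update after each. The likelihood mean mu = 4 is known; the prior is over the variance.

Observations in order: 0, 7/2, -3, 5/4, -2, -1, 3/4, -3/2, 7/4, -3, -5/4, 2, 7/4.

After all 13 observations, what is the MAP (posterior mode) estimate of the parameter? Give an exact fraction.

obs 1: x=0 → posterior Inverse-Gamma(7/2, 41/4)
obs 2: x=7/2 → posterior Inverse-Gamma(4, 83/8)
obs 3: x=-3 → posterior Inverse-Gamma(9/2, 279/8)
obs 4: x=5/4 → posterior Inverse-Gamma(5, 1237/32)
obs 5: x=-2 → posterior Inverse-Gamma(11/2, 1813/32)
obs 6: x=-1 → posterior Inverse-Gamma(6, 2213/32)
obs 7: x=3/4 → posterior Inverse-Gamma(13/2, 1191/16)
obs 8: x=-3/2 → posterior Inverse-Gamma(7, 1433/16)
obs 9: x=7/4 → posterior Inverse-Gamma(15/2, 2947/32)
obs 10: x=-3 → posterior Inverse-Gamma(8, 3731/32)
obs 11: x=-5/4 → posterior Inverse-Gamma(17/2, 1043/8)
obs 12: x=2 → posterior Inverse-Gamma(9, 1059/8)
obs 13: x=7/4 → posterior Inverse-Gamma(19/2, 4317/32)

1439/112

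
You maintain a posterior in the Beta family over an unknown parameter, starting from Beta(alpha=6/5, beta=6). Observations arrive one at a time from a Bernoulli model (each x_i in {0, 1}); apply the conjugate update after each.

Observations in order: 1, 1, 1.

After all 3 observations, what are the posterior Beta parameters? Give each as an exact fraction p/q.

alpha=21/5, beta=6

obs 1: x=1 → posterior Beta(11/5, 6)
obs 2: x=1 → posterior Beta(16/5, 6)
obs 3: x=1 → posterior Beta(21/5, 6)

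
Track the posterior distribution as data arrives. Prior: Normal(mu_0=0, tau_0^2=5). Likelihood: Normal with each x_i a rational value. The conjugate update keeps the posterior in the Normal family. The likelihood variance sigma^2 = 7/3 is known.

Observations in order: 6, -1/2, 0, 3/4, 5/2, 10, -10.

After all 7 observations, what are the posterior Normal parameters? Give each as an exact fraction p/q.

mu_0=75/64, tau_0^2=5/16

obs 1: x=6 → posterior Normal(45/11, 35/22)
obs 2: x=-1/2 → posterior Normal(165/74, 35/37)
obs 3: x=0 → posterior Normal(165/104, 35/52)
obs 4: x=3/4 → posterior Normal(375/268, 35/67)
obs 5: x=5/2 → posterior Normal(525/328, 35/82)
obs 6: x=10 → posterior Normal(1125/388, 35/97)
obs 7: x=-10 → posterior Normal(75/64, 5/16)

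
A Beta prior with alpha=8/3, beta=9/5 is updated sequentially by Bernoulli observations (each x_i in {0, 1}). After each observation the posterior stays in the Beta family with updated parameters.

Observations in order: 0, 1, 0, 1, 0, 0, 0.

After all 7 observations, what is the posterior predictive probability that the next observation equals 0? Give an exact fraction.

obs 1: x=0 → posterior Beta(8/3, 14/5)
obs 2: x=1 → posterior Beta(11/3, 14/5)
obs 3: x=0 → posterior Beta(11/3, 19/5)
obs 4: x=1 → posterior Beta(14/3, 19/5)
obs 5: x=0 → posterior Beta(14/3, 24/5)
obs 6: x=0 → posterior Beta(14/3, 29/5)
obs 7: x=0 → posterior Beta(14/3, 34/5)

51/86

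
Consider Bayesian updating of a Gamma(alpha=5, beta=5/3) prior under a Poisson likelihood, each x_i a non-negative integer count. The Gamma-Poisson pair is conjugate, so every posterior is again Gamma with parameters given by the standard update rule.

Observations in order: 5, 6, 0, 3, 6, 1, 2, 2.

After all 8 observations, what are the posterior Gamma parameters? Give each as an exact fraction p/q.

alpha=30, beta=29/3

obs 1: x=5 → posterior Gamma(10, 8/3)
obs 2: x=6 → posterior Gamma(16, 11/3)
obs 3: x=0 → posterior Gamma(16, 14/3)
obs 4: x=3 → posterior Gamma(19, 17/3)
obs 5: x=6 → posterior Gamma(25, 20/3)
obs 6: x=1 → posterior Gamma(26, 23/3)
obs 7: x=2 → posterior Gamma(28, 26/3)
obs 8: x=2 → posterior Gamma(30, 29/3)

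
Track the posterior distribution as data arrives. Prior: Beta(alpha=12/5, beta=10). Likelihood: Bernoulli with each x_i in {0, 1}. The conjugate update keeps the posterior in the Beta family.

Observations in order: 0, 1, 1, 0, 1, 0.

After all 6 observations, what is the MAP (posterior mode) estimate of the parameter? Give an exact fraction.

obs 1: x=0 → posterior Beta(12/5, 11)
obs 2: x=1 → posterior Beta(17/5, 11)
obs 3: x=1 → posterior Beta(22/5, 11)
obs 4: x=0 → posterior Beta(22/5, 12)
obs 5: x=1 → posterior Beta(27/5, 12)
obs 6: x=0 → posterior Beta(27/5, 13)

11/41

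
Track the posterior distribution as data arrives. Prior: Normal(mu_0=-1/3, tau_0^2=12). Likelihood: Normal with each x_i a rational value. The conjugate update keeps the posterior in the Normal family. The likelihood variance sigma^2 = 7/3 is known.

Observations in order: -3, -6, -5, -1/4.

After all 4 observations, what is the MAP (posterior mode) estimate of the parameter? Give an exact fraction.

-1546/453

obs 1: x=-3 → posterior Normal(-331/129, 84/43)
obs 2: x=-6 → posterior Normal(-979/237, 84/79)
obs 3: x=-5 → posterior Normal(-1519/345, 84/115)
obs 4: x=-1/4 → posterior Normal(-1546/453, 84/151)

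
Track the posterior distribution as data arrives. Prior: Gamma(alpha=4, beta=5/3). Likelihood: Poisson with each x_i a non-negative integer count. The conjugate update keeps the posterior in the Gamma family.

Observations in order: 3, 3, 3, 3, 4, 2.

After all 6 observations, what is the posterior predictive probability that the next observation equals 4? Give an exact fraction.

obs 1: x=3 → posterior Gamma(7, 8/3)
obs 2: x=3 → posterior Gamma(10, 11/3)
obs 3: x=3 → posterior Gamma(13, 14/3)
obs 4: x=3 → posterior Gamma(16, 17/3)
obs 5: x=4 → posterior Gamma(20, 20/3)
obs 6: x=2 → posterior Gamma(22, 23/3)

465112424696612240565258358082879925/3078059790103578655398337144200101888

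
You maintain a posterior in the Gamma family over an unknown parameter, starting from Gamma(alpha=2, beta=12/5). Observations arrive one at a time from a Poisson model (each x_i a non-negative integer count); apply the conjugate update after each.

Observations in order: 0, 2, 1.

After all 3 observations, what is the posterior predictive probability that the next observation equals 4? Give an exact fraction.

313882340625/17592186044416

obs 1: x=0 → posterior Gamma(2, 17/5)
obs 2: x=2 → posterior Gamma(4, 22/5)
obs 3: x=1 → posterior Gamma(5, 27/5)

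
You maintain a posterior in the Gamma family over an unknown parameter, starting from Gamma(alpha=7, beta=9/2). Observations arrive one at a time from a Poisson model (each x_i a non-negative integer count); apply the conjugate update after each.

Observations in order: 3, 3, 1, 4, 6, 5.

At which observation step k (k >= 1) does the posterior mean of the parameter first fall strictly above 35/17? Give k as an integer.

k = 4

obs 1: x=3 → posterior Gamma(10, 11/2)
obs 2: x=3 → posterior Gamma(13, 13/2)
obs 3: x=1 → posterior Gamma(14, 15/2)
obs 4: x=4 → posterior Gamma(18, 17/2)
obs 5: x=6 → posterior Gamma(24, 19/2)
obs 6: x=5 → posterior Gamma(29, 21/2)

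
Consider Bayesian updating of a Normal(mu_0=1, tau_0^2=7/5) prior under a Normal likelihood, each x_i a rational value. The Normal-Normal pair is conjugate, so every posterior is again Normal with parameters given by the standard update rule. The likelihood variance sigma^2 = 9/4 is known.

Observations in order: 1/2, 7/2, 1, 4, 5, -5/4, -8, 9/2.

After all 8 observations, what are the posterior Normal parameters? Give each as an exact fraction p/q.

mu_0=304/269, tau_0^2=63/269

obs 1: x=1/2 → posterior Normal(59/73, 63/73)
obs 2: x=7/2 → posterior Normal(157/101, 63/101)
obs 3: x=1 → posterior Normal(185/129, 21/43)
obs 4: x=4 → posterior Normal(297/157, 63/157)
obs 5: x=5 → posterior Normal(437/185, 63/185)
obs 6: x=-5/4 → posterior Normal(134/71, 21/71)
obs 7: x=-8 → posterior Normal(178/241, 63/241)
obs 8: x=9/2 → posterior Normal(304/269, 63/269)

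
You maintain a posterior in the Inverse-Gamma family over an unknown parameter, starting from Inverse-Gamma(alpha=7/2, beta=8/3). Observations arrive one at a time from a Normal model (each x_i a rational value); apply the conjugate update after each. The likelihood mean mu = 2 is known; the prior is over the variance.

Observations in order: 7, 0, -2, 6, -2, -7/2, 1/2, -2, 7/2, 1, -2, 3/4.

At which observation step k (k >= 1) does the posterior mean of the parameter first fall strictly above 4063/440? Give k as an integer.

obs 1: x=7 → posterior Inverse-Gamma(4, 91/6)
obs 2: x=0 → posterior Inverse-Gamma(9/2, 103/6)
obs 3: x=-2 → posterior Inverse-Gamma(5, 151/6)
obs 4: x=6 → posterior Inverse-Gamma(11/2, 199/6)
obs 5: x=-2 → posterior Inverse-Gamma(6, 247/6)
obs 6: x=-7/2 → posterior Inverse-Gamma(13/2, 1351/24)
obs 7: x=1/2 → posterior Inverse-Gamma(7, 689/12)
obs 8: x=-2 → posterior Inverse-Gamma(15/2, 785/12)
obs 9: x=7/2 → posterior Inverse-Gamma(8, 1597/24)
obs 10: x=1 → posterior Inverse-Gamma(17/2, 1609/24)
obs 11: x=-2 → posterior Inverse-Gamma(9, 1801/24)
obs 12: x=3/4 → posterior Inverse-Gamma(19/2, 7279/96)

k = 6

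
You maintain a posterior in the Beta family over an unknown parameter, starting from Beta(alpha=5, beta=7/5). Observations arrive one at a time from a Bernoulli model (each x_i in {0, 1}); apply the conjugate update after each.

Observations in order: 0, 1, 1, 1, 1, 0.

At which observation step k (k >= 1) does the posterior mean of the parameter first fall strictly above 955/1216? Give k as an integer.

k = 5

obs 1: x=0 → posterior Beta(5, 12/5)
obs 2: x=1 → posterior Beta(6, 12/5)
obs 3: x=1 → posterior Beta(7, 12/5)
obs 4: x=1 → posterior Beta(8, 12/5)
obs 5: x=1 → posterior Beta(9, 12/5)
obs 6: x=0 → posterior Beta(9, 17/5)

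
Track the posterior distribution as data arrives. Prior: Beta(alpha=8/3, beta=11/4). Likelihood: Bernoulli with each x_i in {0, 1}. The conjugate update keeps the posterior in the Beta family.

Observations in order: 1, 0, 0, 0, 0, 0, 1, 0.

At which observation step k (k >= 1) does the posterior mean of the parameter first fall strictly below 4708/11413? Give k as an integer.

k = 4

obs 1: x=1 → posterior Beta(11/3, 11/4)
obs 2: x=0 → posterior Beta(11/3, 15/4)
obs 3: x=0 → posterior Beta(11/3, 19/4)
obs 4: x=0 → posterior Beta(11/3, 23/4)
obs 5: x=0 → posterior Beta(11/3, 27/4)
obs 6: x=0 → posterior Beta(11/3, 31/4)
obs 7: x=1 → posterior Beta(14/3, 31/4)
obs 8: x=0 → posterior Beta(14/3, 35/4)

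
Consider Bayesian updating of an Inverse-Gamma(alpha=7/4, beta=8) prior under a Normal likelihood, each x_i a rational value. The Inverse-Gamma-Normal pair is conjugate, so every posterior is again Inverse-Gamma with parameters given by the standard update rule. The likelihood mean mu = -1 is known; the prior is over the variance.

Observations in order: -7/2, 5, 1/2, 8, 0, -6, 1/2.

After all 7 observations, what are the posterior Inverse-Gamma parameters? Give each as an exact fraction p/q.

obs 1: x=-7/2 → posterior Inverse-Gamma(9/4, 89/8)
obs 2: x=5 → posterior Inverse-Gamma(11/4, 233/8)
obs 3: x=1/2 → posterior Inverse-Gamma(13/4, 121/4)
obs 4: x=8 → posterior Inverse-Gamma(15/4, 283/4)
obs 5: x=0 → posterior Inverse-Gamma(17/4, 285/4)
obs 6: x=-6 → posterior Inverse-Gamma(19/4, 335/4)
obs 7: x=1/2 → posterior Inverse-Gamma(21/4, 679/8)

alpha=21/4, beta=679/8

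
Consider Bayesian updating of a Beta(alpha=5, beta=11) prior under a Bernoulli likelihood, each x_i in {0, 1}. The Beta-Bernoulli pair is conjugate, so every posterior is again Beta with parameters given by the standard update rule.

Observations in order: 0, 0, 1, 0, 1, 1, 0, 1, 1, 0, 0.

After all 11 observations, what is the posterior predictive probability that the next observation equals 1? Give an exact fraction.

10/27

obs 1: x=0 → posterior Beta(5, 12)
obs 2: x=0 → posterior Beta(5, 13)
obs 3: x=1 → posterior Beta(6, 13)
obs 4: x=0 → posterior Beta(6, 14)
obs 5: x=1 → posterior Beta(7, 14)
obs 6: x=1 → posterior Beta(8, 14)
obs 7: x=0 → posterior Beta(8, 15)
obs 8: x=1 → posterior Beta(9, 15)
obs 9: x=1 → posterior Beta(10, 15)
obs 10: x=0 → posterior Beta(10, 16)
obs 11: x=0 → posterior Beta(10, 17)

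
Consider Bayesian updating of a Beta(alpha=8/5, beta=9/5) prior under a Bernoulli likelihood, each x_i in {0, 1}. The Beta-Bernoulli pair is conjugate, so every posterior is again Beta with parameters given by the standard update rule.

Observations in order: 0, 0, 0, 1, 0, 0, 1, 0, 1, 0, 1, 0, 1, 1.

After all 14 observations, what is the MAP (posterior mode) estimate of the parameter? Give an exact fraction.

obs 1: x=0 → posterior Beta(8/5, 14/5)
obs 2: x=0 → posterior Beta(8/5, 19/5)
obs 3: x=0 → posterior Beta(8/5, 24/5)
obs 4: x=1 → posterior Beta(13/5, 24/5)
obs 5: x=0 → posterior Beta(13/5, 29/5)
obs 6: x=0 → posterior Beta(13/5, 34/5)
obs 7: x=1 → posterior Beta(18/5, 34/5)
obs 8: x=0 → posterior Beta(18/5, 39/5)
obs 9: x=1 → posterior Beta(23/5, 39/5)
obs 10: x=0 → posterior Beta(23/5, 44/5)
obs 11: x=1 → posterior Beta(28/5, 44/5)
obs 12: x=0 → posterior Beta(28/5, 49/5)
obs 13: x=1 → posterior Beta(33/5, 49/5)
obs 14: x=1 → posterior Beta(38/5, 49/5)

3/7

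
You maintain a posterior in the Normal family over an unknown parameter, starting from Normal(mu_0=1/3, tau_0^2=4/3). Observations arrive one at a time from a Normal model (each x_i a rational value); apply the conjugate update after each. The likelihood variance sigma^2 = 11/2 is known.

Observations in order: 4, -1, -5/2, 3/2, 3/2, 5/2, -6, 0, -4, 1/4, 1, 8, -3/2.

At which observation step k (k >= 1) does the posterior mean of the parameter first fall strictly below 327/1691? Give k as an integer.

obs 1: x=4 → posterior Normal(43/41, 44/41)
obs 2: x=-1 → posterior Normal(5/7, 44/49)
obs 3: x=-5/2 → posterior Normal(5/19, 44/57)
obs 4: x=3/2 → posterior Normal(27/65, 44/65)
obs 5: x=3/2 → posterior Normal(39/73, 44/73)
obs 6: x=5/2 → posterior Normal(59/81, 44/81)
obs 7: x=-6 → posterior Normal(11/89, 44/89)
obs 8: x=0 → posterior Normal(11/97, 44/97)
obs 9: x=-4 → posterior Normal(-1/5, 44/105)
obs 10: x=1/4 → posterior Normal(-19/113, 44/113)
obs 11: x=1 → posterior Normal(-1/11, 4/11)
obs 12: x=8 → posterior Normal(53/129, 44/129)
obs 13: x=-3/2 → posterior Normal(41/137, 44/137)

k = 7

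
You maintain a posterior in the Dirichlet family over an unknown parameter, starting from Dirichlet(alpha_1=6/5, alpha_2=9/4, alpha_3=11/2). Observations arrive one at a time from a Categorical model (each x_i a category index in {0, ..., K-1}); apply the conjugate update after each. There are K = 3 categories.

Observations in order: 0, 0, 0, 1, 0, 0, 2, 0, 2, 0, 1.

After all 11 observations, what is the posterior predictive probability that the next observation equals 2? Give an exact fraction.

obs 1: x=0 → posterior Dirichlet(11/5, 9/4, 11/2)
obs 2: x=0 → posterior Dirichlet(16/5, 9/4, 11/2)
obs 3: x=0 → posterior Dirichlet(21/5, 9/4, 11/2)
obs 4: x=1 → posterior Dirichlet(21/5, 13/4, 11/2)
obs 5: x=0 → posterior Dirichlet(26/5, 13/4, 11/2)
obs 6: x=0 → posterior Dirichlet(31/5, 13/4, 11/2)
obs 7: x=2 → posterior Dirichlet(31/5, 13/4, 13/2)
obs 8: x=0 → posterior Dirichlet(36/5, 13/4, 13/2)
obs 9: x=2 → posterior Dirichlet(36/5, 13/4, 15/2)
obs 10: x=0 → posterior Dirichlet(41/5, 13/4, 15/2)
obs 11: x=1 → posterior Dirichlet(41/5, 17/4, 15/2)

50/133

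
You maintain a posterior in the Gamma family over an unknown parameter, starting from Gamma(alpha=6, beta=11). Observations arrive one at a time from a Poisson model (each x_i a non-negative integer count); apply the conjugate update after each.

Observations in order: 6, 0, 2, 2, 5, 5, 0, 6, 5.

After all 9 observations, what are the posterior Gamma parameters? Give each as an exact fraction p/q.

alpha=37, beta=20

obs 1: x=6 → posterior Gamma(12, 12)
obs 2: x=0 → posterior Gamma(12, 13)
obs 3: x=2 → posterior Gamma(14, 14)
obs 4: x=2 → posterior Gamma(16, 15)
obs 5: x=5 → posterior Gamma(21, 16)
obs 6: x=5 → posterior Gamma(26, 17)
obs 7: x=0 → posterior Gamma(26, 18)
obs 8: x=6 → posterior Gamma(32, 19)
obs 9: x=5 → posterior Gamma(37, 20)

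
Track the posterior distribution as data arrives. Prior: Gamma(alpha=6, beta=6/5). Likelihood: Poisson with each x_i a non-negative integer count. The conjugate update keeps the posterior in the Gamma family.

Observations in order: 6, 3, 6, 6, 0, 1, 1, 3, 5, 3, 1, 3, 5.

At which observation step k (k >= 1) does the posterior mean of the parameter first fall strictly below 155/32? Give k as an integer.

obs 1: x=6 → posterior Gamma(12, 11/5)
obs 2: x=3 → posterior Gamma(15, 16/5)
obs 3: x=6 → posterior Gamma(21, 21/5)
obs 4: x=6 → posterior Gamma(27, 26/5)
obs 5: x=0 → posterior Gamma(27, 31/5)
obs 6: x=1 → posterior Gamma(28, 36/5)
obs 7: x=1 → posterior Gamma(29, 41/5)
obs 8: x=3 → posterior Gamma(32, 46/5)
obs 9: x=5 → posterior Gamma(37, 51/5)
obs 10: x=3 → posterior Gamma(40, 56/5)
obs 11: x=1 → posterior Gamma(41, 61/5)
obs 12: x=3 → posterior Gamma(44, 66/5)
obs 13: x=5 → posterior Gamma(49, 71/5)

k = 2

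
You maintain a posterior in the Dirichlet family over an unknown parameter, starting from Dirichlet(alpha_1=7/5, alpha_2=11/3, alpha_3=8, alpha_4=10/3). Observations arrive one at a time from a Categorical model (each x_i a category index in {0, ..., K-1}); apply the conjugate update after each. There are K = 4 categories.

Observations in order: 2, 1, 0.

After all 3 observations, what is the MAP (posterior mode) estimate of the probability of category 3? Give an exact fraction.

obs 1: x=2 → posterior Dirichlet(7/5, 11/3, 9, 10/3)
obs 2: x=1 → posterior Dirichlet(7/5, 14/3, 9, 10/3)
obs 3: x=0 → posterior Dirichlet(12/5, 14/3, 9, 10/3)

5/33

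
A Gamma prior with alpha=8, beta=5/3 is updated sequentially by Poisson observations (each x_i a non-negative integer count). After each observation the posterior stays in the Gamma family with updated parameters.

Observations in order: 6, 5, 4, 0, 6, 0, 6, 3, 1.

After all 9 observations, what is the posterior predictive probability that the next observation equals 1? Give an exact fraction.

obs 1: x=6 → posterior Gamma(14, 8/3)
obs 2: x=5 → posterior Gamma(19, 11/3)
obs 3: x=4 → posterior Gamma(23, 14/3)
obs 4: x=0 → posterior Gamma(23, 17/3)
obs 5: x=6 → posterior Gamma(29, 20/3)
obs 6: x=0 → posterior Gamma(29, 23/3)
obs 7: x=6 → posterior Gamma(35, 26/3)
obs 8: x=3 → posterior Gamma(38, 29/3)
obs 9: x=1 → posterior Gamma(39, 32/3)

5875367224321933194950298900122375765471804696018336304070656/57905761067641178540192733082440108773880638182163238525390625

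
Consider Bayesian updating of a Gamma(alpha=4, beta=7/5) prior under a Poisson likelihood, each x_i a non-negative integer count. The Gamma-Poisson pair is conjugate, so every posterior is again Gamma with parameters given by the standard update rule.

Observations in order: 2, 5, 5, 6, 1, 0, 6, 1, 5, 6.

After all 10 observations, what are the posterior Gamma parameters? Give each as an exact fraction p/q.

alpha=41, beta=57/5

obs 1: x=2 → posterior Gamma(6, 12/5)
obs 2: x=5 → posterior Gamma(11, 17/5)
obs 3: x=5 → posterior Gamma(16, 22/5)
obs 4: x=6 → posterior Gamma(22, 27/5)
obs 5: x=1 → posterior Gamma(23, 32/5)
obs 6: x=0 → posterior Gamma(23, 37/5)
obs 7: x=6 → posterior Gamma(29, 42/5)
obs 8: x=1 → posterior Gamma(30, 47/5)
obs 9: x=5 → posterior Gamma(35, 52/5)
obs 10: x=6 → posterior Gamma(41, 57/5)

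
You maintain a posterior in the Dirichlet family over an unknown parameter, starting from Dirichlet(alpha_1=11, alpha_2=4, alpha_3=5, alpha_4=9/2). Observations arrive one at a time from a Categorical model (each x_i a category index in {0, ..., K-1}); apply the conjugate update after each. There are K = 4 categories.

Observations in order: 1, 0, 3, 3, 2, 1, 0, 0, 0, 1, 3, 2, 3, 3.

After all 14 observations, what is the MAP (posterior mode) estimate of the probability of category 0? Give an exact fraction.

obs 1: x=1 → posterior Dirichlet(11, 5, 5, 9/2)
obs 2: x=0 → posterior Dirichlet(12, 5, 5, 9/2)
obs 3: x=3 → posterior Dirichlet(12, 5, 5, 11/2)
obs 4: x=3 → posterior Dirichlet(12, 5, 5, 13/2)
obs 5: x=2 → posterior Dirichlet(12, 5, 6, 13/2)
obs 6: x=1 → posterior Dirichlet(12, 6, 6, 13/2)
obs 7: x=0 → posterior Dirichlet(13, 6, 6, 13/2)
obs 8: x=0 → posterior Dirichlet(14, 6, 6, 13/2)
obs 9: x=0 → posterior Dirichlet(15, 6, 6, 13/2)
obs 10: x=1 → posterior Dirichlet(15, 7, 6, 13/2)
obs 11: x=3 → posterior Dirichlet(15, 7, 6, 15/2)
obs 12: x=2 → posterior Dirichlet(15, 7, 7, 15/2)
obs 13: x=3 → posterior Dirichlet(15, 7, 7, 17/2)
obs 14: x=3 → posterior Dirichlet(15, 7, 7, 19/2)

28/69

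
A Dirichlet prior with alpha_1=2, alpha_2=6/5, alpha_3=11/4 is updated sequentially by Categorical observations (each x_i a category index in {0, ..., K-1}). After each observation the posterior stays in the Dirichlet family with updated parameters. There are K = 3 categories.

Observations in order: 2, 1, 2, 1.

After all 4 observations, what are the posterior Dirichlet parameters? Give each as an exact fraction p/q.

obs 1: x=2 → posterior Dirichlet(2, 6/5, 15/4)
obs 2: x=1 → posterior Dirichlet(2, 11/5, 15/4)
obs 3: x=2 → posterior Dirichlet(2, 11/5, 19/4)
obs 4: x=1 → posterior Dirichlet(2, 16/5, 19/4)

alpha_1=2, alpha_2=16/5, alpha_3=19/4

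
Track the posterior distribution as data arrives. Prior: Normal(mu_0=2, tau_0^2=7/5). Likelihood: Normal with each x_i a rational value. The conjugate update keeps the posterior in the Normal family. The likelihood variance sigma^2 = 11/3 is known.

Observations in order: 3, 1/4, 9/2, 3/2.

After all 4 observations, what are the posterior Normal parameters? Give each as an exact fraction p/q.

obs 1: x=3 → posterior Normal(173/76, 77/76)
obs 2: x=1/4 → posterior Normal(713/388, 77/97)
obs 3: x=9/2 → posterior Normal(1091/472, 77/118)
obs 4: x=3/2 → posterior Normal(1217/556, 77/139)

mu_0=1217/556, tau_0^2=77/139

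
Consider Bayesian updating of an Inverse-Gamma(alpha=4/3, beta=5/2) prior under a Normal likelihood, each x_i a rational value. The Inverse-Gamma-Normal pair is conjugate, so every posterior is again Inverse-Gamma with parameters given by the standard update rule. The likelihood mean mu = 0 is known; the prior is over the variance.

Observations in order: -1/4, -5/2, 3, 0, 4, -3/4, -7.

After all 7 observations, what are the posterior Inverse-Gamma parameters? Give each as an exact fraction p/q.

alpha=29/6, beta=687/16

obs 1: x=-1/4 → posterior Inverse-Gamma(11/6, 81/32)
obs 2: x=-5/2 → posterior Inverse-Gamma(7/3, 181/32)
obs 3: x=3 → posterior Inverse-Gamma(17/6, 325/32)
obs 4: x=0 → posterior Inverse-Gamma(10/3, 325/32)
obs 5: x=4 → posterior Inverse-Gamma(23/6, 581/32)
obs 6: x=-3/4 → posterior Inverse-Gamma(13/3, 295/16)
obs 7: x=-7 → posterior Inverse-Gamma(29/6, 687/16)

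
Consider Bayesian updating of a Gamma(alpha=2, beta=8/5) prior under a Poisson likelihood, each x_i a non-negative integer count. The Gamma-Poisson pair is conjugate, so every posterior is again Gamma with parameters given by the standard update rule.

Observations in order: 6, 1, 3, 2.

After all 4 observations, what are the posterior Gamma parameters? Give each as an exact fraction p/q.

alpha=14, beta=28/5

obs 1: x=6 → posterior Gamma(8, 13/5)
obs 2: x=1 → posterior Gamma(9, 18/5)
obs 3: x=3 → posterior Gamma(12, 23/5)
obs 4: x=2 → posterior Gamma(14, 28/5)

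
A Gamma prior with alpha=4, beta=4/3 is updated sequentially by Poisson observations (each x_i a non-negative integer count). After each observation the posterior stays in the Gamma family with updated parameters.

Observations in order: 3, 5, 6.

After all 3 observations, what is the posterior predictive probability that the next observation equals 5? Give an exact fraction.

obs 1: x=3 → posterior Gamma(7, 7/3)
obs 2: x=5 → posterior Gamma(12, 10/3)
obs 3: x=6 → posterior Gamma(18, 13/3)

359810183430750787865078949/2475880078570760549798248448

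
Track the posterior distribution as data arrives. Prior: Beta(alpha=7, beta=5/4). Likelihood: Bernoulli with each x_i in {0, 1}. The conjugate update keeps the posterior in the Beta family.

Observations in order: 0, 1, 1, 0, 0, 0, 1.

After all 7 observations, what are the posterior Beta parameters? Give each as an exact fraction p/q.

alpha=10, beta=21/4

obs 1: x=0 → posterior Beta(7, 9/4)
obs 2: x=1 → posterior Beta(8, 9/4)
obs 3: x=1 → posterior Beta(9, 9/4)
obs 4: x=0 → posterior Beta(9, 13/4)
obs 5: x=0 → posterior Beta(9, 17/4)
obs 6: x=0 → posterior Beta(9, 21/4)
obs 7: x=1 → posterior Beta(10, 21/4)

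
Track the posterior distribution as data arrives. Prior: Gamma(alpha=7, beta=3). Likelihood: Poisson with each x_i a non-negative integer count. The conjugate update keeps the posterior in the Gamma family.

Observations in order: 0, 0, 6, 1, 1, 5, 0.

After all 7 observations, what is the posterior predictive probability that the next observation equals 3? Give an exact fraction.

obs 1: x=0 → posterior Gamma(7, 4)
obs 2: x=0 → posterior Gamma(7, 5)
obs 3: x=6 → posterior Gamma(13, 6)
obs 4: x=1 → posterior Gamma(14, 7)
obs 5: x=1 → posterior Gamma(15, 8)
obs 6: x=5 → posterior Gamma(20, 9)
obs 7: x=0 → posterior Gamma(20, 10)

14000000000000000000000/81402749386839761113321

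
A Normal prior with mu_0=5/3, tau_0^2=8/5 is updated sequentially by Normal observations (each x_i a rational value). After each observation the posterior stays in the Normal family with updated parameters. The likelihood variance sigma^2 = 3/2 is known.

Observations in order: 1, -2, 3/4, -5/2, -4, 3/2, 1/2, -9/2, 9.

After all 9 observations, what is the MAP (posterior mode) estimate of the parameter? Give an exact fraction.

7/53

obs 1: x=1 → posterior Normal(41/31, 24/31)
obs 2: x=-2 → posterior Normal(9/47, 24/47)
obs 3: x=3/4 → posterior Normal(1/3, 8/21)
obs 4: x=-5/2 → posterior Normal(-19/79, 24/79)
obs 5: x=-4 → posterior Normal(-83/95, 24/95)
obs 6: x=3/2 → posterior Normal(-59/111, 8/37)
obs 7: x=1/2 → posterior Normal(-51/127, 24/127)
obs 8: x=-9/2 → posterior Normal(-123/143, 24/143)
obs 9: x=9 → posterior Normal(7/53, 8/53)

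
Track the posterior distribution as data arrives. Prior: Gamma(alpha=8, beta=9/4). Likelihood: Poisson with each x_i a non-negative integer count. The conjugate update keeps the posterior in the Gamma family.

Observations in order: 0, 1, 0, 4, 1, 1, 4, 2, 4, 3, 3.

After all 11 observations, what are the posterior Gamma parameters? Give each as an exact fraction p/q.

alpha=31, beta=53/4

obs 1: x=0 → posterior Gamma(8, 13/4)
obs 2: x=1 → posterior Gamma(9, 17/4)
obs 3: x=0 → posterior Gamma(9, 21/4)
obs 4: x=4 → posterior Gamma(13, 25/4)
obs 5: x=1 → posterior Gamma(14, 29/4)
obs 6: x=1 → posterior Gamma(15, 33/4)
obs 7: x=4 → posterior Gamma(19, 37/4)
obs 8: x=2 → posterior Gamma(21, 41/4)
obs 9: x=4 → posterior Gamma(25, 45/4)
obs 10: x=3 → posterior Gamma(28, 49/4)
obs 11: x=3 → posterior Gamma(31, 53/4)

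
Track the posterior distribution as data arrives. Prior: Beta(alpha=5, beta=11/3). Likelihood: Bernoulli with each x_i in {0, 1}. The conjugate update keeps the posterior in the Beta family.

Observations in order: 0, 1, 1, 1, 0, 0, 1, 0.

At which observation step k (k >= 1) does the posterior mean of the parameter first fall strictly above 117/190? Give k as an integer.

k = 4

obs 1: x=0 → posterior Beta(5, 14/3)
obs 2: x=1 → posterior Beta(6, 14/3)
obs 3: x=1 → posterior Beta(7, 14/3)
obs 4: x=1 → posterior Beta(8, 14/3)
obs 5: x=0 → posterior Beta(8, 17/3)
obs 6: x=0 → posterior Beta(8, 20/3)
obs 7: x=1 → posterior Beta(9, 20/3)
obs 8: x=0 → posterior Beta(9, 23/3)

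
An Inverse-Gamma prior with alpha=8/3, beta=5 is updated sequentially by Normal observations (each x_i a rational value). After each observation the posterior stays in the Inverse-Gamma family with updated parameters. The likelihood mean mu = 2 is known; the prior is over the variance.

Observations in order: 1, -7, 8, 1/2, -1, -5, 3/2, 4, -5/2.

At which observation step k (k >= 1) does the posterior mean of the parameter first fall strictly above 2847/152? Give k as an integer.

k = 3

obs 1: x=1 → posterior Inverse-Gamma(19/6, 11/2)
obs 2: x=-7 → posterior Inverse-Gamma(11/3, 46)
obs 3: x=8 → posterior Inverse-Gamma(25/6, 64)
obs 4: x=1/2 → posterior Inverse-Gamma(14/3, 521/8)
obs 5: x=-1 → posterior Inverse-Gamma(31/6, 557/8)
obs 6: x=-5 → posterior Inverse-Gamma(17/3, 753/8)
obs 7: x=3/2 → posterior Inverse-Gamma(37/6, 377/4)
obs 8: x=4 → posterior Inverse-Gamma(20/3, 385/4)
obs 9: x=-5/2 → posterior Inverse-Gamma(43/6, 851/8)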